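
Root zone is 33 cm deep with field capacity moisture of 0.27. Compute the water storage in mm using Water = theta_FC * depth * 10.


Step 1: Water (mm) = theta_FC * depth (cm) * 10
Step 2: Water = 0.27 * 33 * 10
Step 3: Water = 89.1 mm

89.1


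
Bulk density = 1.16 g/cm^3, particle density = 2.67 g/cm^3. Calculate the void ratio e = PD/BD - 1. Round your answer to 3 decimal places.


Step 1: e = PD / BD - 1
Step 2: e = 2.67 / 1.16 - 1
Step 3: e = 2.30172 - 1
Step 4: e = 1.302

1.302


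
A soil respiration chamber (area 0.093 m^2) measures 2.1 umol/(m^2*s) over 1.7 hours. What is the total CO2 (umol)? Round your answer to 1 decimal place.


Step 1: Convert time to seconds: 1.7 hr * 3600 = 6120.0 s
Step 2: Total = flux * area * time_s
Step 3: Total = 2.1 * 0.093 * 6120.0
Step 4: Total = 1195.2 umol

1195.2


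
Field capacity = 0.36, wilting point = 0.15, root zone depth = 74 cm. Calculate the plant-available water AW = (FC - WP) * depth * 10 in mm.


Step 1: Available water = (FC - WP) * depth * 10
Step 2: AW = (0.36 - 0.15) * 74 * 10
Step 3: AW = 0.21 * 74 * 10
Step 4: AW = 155.4 mm

155.4


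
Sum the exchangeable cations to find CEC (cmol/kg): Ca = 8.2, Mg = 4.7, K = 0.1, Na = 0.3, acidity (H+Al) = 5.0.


Step 1: CEC = Ca + Mg + K + Na + (H+Al)
Step 2: CEC = 8.2 + 4.7 + 0.1 + 0.3 + 5.0
Step 3: CEC = 18.3 cmol/kg

18.3


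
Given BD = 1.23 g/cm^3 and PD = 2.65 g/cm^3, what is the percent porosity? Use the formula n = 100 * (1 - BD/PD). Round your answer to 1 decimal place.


Step 1: Formula: n = 100 * (1 - BD / PD)
Step 2: n = 100 * (1 - 1.23 / 2.65)
Step 3: n = 100 * (1 - 0.46415)
Step 4: n = 53.6%

53.6


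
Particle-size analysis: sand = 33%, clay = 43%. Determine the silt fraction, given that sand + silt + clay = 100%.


Step 1: sand + silt + clay = 100%
Step 2: silt = 100 - sand - clay
Step 3: silt = 100 - 33 - 43
Step 4: silt = 24%

24


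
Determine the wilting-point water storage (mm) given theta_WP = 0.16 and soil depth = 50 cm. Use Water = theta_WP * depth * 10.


Step 1: Water (mm) = theta_WP * depth * 10
Step 2: Water = 0.16 * 50 * 10
Step 3: Water = 80.0 mm

80.0


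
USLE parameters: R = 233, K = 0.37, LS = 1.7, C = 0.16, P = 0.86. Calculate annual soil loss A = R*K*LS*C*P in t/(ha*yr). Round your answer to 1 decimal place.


Step 1: A = R * K * LS * C * P
Step 2: R * K = 233 * 0.37 = 86.21
Step 3: (R*K) * LS = 86.21 * 1.7 = 146.557
Step 4: * C * P = 146.557 * 0.16 * 0.86 = 20.2
Step 5: A = 20.2 t/(ha*yr)

20.2


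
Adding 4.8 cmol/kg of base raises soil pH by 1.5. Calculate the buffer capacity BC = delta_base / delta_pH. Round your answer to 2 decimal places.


Step 1: BC = change in base / change in pH
Step 2: BC = 4.8 / 1.5
Step 3: BC = 3.2 cmol/(kg*pH unit)

3.2


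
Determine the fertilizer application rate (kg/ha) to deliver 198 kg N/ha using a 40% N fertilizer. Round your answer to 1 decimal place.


Step 1: Fertilizer rate = target N / (N content / 100)
Step 2: Rate = 198 / (40 / 100)
Step 3: Rate = 198 / 0.4
Step 4: Rate = 495.0 kg/ha

495.0


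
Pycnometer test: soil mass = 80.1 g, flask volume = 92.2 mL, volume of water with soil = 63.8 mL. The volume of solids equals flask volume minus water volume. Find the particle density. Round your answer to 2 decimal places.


Step 1: Volume of solids = flask volume - water volume with soil
Step 2: V_solids = 92.2 - 63.8 = 28.4 mL
Step 3: Particle density = mass / V_solids = 80.1 / 28.4 = 2.82 g/cm^3

2.82


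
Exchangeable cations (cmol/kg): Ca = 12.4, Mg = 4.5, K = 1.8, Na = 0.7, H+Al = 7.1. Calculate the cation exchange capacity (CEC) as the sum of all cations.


Step 1: CEC = Ca + Mg + K + Na + (H+Al)
Step 2: CEC = 12.4 + 4.5 + 1.8 + 0.7 + 7.1
Step 3: CEC = 26.5 cmol/kg

26.5


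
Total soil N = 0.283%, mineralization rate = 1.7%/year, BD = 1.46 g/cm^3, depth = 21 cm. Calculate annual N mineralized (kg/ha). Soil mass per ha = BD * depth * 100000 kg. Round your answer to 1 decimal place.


Step 1: Soil mass per ha = BD * depth * 100000 = 1.46 * 21 * 100000 = 3066000 kg
Step 2: Total N pool = soil mass * N%/100 = 3066000 * 0.283/100 = 8676.78 kg/ha
Step 3: N mineralized = N pool * rate%/100 = 8676.78 * 1.7/100 = 147.5 kg/ha/yr

147.5


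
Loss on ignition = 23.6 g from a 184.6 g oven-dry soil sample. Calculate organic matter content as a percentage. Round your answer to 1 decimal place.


Step 1: OM% = 100 * LOI / sample mass
Step 2: OM = 100 * 23.6 / 184.6
Step 3: OM = 12.8%

12.8


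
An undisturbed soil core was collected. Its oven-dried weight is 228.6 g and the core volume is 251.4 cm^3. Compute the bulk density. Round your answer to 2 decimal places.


Step 1: Identify the formula: BD = dry mass / volume
Step 2: Substitute values: BD = 228.6 / 251.4
Step 3: BD = 0.91 g/cm^3

0.91


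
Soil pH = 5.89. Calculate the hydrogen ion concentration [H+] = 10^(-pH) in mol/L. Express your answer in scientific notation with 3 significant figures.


Step 1: [H+] = 10^(-pH)
Step 2: [H+] = 10^(-5.89)
Step 3: [H+] = 1.29e-06 mol/L

1.29e-06


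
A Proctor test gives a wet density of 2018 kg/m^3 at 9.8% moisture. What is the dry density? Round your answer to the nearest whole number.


Step 1: Dry density = wet density / (1 + w/100)
Step 2: Dry density = 2018 / (1 + 9.8/100)
Step 3: Dry density = 2018 / 1.098
Step 4: Dry density = 1838 kg/m^3

1838


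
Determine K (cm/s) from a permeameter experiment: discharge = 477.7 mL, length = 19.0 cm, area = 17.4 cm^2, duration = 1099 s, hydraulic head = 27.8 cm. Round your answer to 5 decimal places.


Step 1: K = Q * L / (A * t * h)
Step 2: Numerator = 477.7 * 19.0 = 9076.3
Step 3: Denominator = 17.4 * 1099 * 27.8 = 531608.28
Step 4: K = 9076.3 / 531608.28 = 0.01707 cm/s

0.01707


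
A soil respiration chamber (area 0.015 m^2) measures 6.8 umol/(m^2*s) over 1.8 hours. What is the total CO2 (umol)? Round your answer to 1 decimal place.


Step 1: Convert time to seconds: 1.8 hr * 3600 = 6480.0 s
Step 2: Total = flux * area * time_s
Step 3: Total = 6.8 * 0.015 * 6480.0
Step 4: Total = 661.0 umol

661.0


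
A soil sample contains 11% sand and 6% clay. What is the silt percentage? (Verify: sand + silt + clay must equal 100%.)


Step 1: sand + silt + clay = 100%
Step 2: silt = 100 - sand - clay
Step 3: silt = 100 - 11 - 6
Step 4: silt = 83%

83


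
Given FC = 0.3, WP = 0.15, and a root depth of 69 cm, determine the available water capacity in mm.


Step 1: Available water = (FC - WP) * depth * 10
Step 2: AW = (0.3 - 0.15) * 69 * 10
Step 3: AW = 0.15 * 69 * 10
Step 4: AW = 103.5 mm

103.5


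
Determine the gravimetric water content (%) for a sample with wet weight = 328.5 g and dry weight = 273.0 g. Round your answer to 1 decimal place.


Step 1: Water mass = wet - dry = 328.5 - 273.0 = 55.5 g
Step 2: w = 100 * water mass / dry mass
Step 3: w = 100 * 55.5 / 273.0 = 20.3%

20.3


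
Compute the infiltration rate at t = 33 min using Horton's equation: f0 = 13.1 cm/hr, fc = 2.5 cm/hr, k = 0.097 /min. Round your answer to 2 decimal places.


Step 1: f = fc + (f0 - fc) * exp(-k * t)
Step 2: exp(-0.097 * 33) = 0.040721
Step 3: f = 2.5 + (13.1 - 2.5) * 0.040721
Step 4: f = 2.5 + 10.6 * 0.040721
Step 5: f = 2.93 cm/hr

2.93


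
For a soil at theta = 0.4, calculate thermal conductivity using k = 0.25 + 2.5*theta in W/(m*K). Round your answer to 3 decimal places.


Step 1: k = 0.25 + 2.5 * theta
Step 2: k = 0.25 + 2.5 * 0.4
Step 3: k = 0.25 + 1.0
Step 4: k = 1.25 W/(m*K)

1.25


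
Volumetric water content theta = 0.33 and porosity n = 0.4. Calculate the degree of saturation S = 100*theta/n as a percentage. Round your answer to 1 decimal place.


Step 1: S = 100 * theta_v / n
Step 2: S = 100 * 0.33 / 0.4
Step 3: S = 82.5%

82.5


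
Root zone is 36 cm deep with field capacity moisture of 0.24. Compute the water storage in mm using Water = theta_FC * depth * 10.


Step 1: Water (mm) = theta_FC * depth (cm) * 10
Step 2: Water = 0.24 * 36 * 10
Step 3: Water = 86.4 mm

86.4


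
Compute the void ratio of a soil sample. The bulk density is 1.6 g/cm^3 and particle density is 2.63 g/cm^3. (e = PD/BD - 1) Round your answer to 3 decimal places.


Step 1: e = PD / BD - 1
Step 2: e = 2.63 / 1.6 - 1
Step 3: e = 1.64375 - 1
Step 4: e = 0.644

0.644


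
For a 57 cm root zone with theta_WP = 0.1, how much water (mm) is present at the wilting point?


Step 1: Water (mm) = theta_WP * depth * 10
Step 2: Water = 0.1 * 57 * 10
Step 3: Water = 57.0 mm

57.0


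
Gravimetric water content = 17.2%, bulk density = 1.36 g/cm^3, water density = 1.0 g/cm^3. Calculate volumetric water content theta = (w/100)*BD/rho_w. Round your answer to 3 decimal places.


Step 1: theta = (w / 100) * BD / rho_w
Step 2: theta = (17.2 / 100) * 1.36 / 1.0
Step 3: theta = 0.172 * 1.36
Step 4: theta = 0.234

0.234


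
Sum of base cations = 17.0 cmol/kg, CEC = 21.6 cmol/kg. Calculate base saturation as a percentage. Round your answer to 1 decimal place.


Step 1: BS = 100 * (sum of bases) / CEC
Step 2: BS = 100 * 17.0 / 21.6
Step 3: BS = 78.7%

78.7


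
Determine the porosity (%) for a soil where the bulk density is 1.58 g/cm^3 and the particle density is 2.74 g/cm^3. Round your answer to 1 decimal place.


Step 1: Formula: n = 100 * (1 - BD / PD)
Step 2: n = 100 * (1 - 1.58 / 2.74)
Step 3: n = 100 * (1 - 0.57664)
Step 4: n = 42.3%

42.3


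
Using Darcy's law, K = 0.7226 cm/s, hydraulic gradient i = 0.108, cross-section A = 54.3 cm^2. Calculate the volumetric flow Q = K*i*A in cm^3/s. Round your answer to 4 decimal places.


Step 1: Apply Darcy's law: Q = K * i * A
Step 2: Q = 0.7226 * 0.108 * 54.3
Step 3: Q = 4.2376 cm^3/s

4.2376


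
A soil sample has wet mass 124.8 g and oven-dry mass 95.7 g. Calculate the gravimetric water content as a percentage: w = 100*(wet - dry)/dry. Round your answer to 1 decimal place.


Step 1: Water mass = wet - dry = 124.8 - 95.7 = 29.1 g
Step 2: w = 100 * water mass / dry mass
Step 3: w = 100 * 29.1 / 95.7 = 30.4%

30.4


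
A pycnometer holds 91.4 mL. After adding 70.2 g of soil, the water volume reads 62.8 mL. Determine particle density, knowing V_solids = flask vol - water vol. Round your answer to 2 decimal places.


Step 1: Volume of solids = flask volume - water volume with soil
Step 2: V_solids = 91.4 - 62.8 = 28.6 mL
Step 3: Particle density = mass / V_solids = 70.2 / 28.6 = 2.45 g/cm^3

2.45


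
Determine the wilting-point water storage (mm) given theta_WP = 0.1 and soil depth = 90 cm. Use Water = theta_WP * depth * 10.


Step 1: Water (mm) = theta_WP * depth * 10
Step 2: Water = 0.1 * 90 * 10
Step 3: Water = 90.0 mm

90.0


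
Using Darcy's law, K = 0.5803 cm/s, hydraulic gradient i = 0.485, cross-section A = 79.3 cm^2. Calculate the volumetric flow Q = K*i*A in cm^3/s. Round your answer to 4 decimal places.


Step 1: Apply Darcy's law: Q = K * i * A
Step 2: Q = 0.5803 * 0.485 * 79.3
Step 3: Q = 22.3186 cm^3/s

22.3186


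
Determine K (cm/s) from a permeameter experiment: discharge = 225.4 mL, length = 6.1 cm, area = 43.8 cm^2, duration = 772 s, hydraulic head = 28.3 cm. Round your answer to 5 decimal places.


Step 1: K = Q * L / (A * t * h)
Step 2: Numerator = 225.4 * 6.1 = 1374.94
Step 3: Denominator = 43.8 * 772 * 28.3 = 956924.88
Step 4: K = 1374.94 / 956924.88 = 0.00144 cm/s

0.00144


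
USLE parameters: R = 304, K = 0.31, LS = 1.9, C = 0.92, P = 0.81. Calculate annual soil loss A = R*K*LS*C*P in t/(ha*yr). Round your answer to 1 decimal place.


Step 1: A = R * K * LS * C * P
Step 2: R * K = 304 * 0.31 = 94.24
Step 3: (R*K) * LS = 94.24 * 1.9 = 179.056
Step 4: * C * P = 179.056 * 0.92 * 0.81 = 133.4
Step 5: A = 133.4 t/(ha*yr)

133.4


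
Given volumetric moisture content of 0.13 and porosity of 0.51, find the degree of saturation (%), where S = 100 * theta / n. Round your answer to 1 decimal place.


Step 1: S = 100 * theta_v / n
Step 2: S = 100 * 0.13 / 0.51
Step 3: S = 25.5%

25.5


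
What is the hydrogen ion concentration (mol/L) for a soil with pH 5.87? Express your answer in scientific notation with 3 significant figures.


Step 1: [H+] = 10^(-pH)
Step 2: [H+] = 10^(-5.87)
Step 3: [H+] = 1.35e-06 mol/L

1.35e-06


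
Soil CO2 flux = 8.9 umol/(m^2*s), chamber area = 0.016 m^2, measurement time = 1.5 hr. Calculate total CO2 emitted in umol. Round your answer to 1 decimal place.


Step 1: Convert time to seconds: 1.5 hr * 3600 = 5400.0 s
Step 2: Total = flux * area * time_s
Step 3: Total = 8.9 * 0.016 * 5400.0
Step 4: Total = 769.0 umol

769.0


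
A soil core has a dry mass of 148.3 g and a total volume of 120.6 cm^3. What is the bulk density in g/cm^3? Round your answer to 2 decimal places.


Step 1: Identify the formula: BD = dry mass / volume
Step 2: Substitute values: BD = 148.3 / 120.6
Step 3: BD = 1.23 g/cm^3

1.23


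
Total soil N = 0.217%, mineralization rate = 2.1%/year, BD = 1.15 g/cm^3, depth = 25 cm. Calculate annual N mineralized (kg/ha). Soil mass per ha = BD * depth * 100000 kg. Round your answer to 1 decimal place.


Step 1: Soil mass per ha = BD * depth * 100000 = 1.15 * 25 * 100000 = 2875000 kg
Step 2: Total N pool = soil mass * N%/100 = 2875000 * 0.217/100 = 6238.75 kg/ha
Step 3: N mineralized = N pool * rate%/100 = 6238.75 * 2.1/100 = 131.0 kg/ha/yr

131.0


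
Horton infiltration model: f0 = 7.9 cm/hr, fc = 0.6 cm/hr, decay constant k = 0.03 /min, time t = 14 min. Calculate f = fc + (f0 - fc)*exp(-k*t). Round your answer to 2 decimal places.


Step 1: f = fc + (f0 - fc) * exp(-k * t)
Step 2: exp(-0.03 * 14) = 0.657047
Step 3: f = 0.6 + (7.9 - 0.6) * 0.657047
Step 4: f = 0.6 + 7.3 * 0.657047
Step 5: f = 5.4 cm/hr

5.4


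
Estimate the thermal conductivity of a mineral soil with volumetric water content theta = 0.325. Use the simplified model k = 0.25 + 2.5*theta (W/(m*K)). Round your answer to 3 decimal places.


Step 1: k = 0.25 + 2.5 * theta
Step 2: k = 0.25 + 2.5 * 0.325
Step 3: k = 0.25 + 0.813
Step 4: k = 1.063 W/(m*K)

1.063


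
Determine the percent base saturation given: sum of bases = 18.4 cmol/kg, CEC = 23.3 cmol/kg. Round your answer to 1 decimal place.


Step 1: BS = 100 * (sum of bases) / CEC
Step 2: BS = 100 * 18.4 / 23.3
Step 3: BS = 79.0%

79.0


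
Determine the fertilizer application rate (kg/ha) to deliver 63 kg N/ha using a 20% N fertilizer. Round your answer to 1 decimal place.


Step 1: Fertilizer rate = target N / (N content / 100)
Step 2: Rate = 63 / (20 / 100)
Step 3: Rate = 63 / 0.2
Step 4: Rate = 315.0 kg/ha

315.0


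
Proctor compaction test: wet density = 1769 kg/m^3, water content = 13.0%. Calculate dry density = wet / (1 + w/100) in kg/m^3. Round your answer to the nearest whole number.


Step 1: Dry density = wet density / (1 + w/100)
Step 2: Dry density = 1769 / (1 + 13.0/100)
Step 3: Dry density = 1769 / 1.13
Step 4: Dry density = 1565 kg/m^3

1565


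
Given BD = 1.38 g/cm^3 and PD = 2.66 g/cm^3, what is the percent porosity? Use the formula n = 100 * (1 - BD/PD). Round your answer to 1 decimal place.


Step 1: Formula: n = 100 * (1 - BD / PD)
Step 2: n = 100 * (1 - 1.38 / 2.66)
Step 3: n = 100 * (1 - 0.5188)
Step 4: n = 48.1%

48.1


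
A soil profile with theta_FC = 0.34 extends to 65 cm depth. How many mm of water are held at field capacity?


Step 1: Water (mm) = theta_FC * depth (cm) * 10
Step 2: Water = 0.34 * 65 * 10
Step 3: Water = 221.0 mm

221.0


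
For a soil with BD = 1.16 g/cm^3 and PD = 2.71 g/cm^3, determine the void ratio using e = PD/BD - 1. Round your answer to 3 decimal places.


Step 1: e = PD / BD - 1
Step 2: e = 2.71 / 1.16 - 1
Step 3: e = 2.33621 - 1
Step 4: e = 1.336

1.336


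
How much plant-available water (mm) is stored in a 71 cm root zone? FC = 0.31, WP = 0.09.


Step 1: Available water = (FC - WP) * depth * 10
Step 2: AW = (0.31 - 0.09) * 71 * 10
Step 3: AW = 0.22 * 71 * 10
Step 4: AW = 156.2 mm

156.2


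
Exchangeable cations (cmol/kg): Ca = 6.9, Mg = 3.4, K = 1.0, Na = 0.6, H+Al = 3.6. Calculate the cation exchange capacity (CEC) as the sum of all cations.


Step 1: CEC = Ca + Mg + K + Na + (H+Al)
Step 2: CEC = 6.9 + 3.4 + 1.0 + 0.6 + 3.6
Step 3: CEC = 15.5 cmol/kg

15.5


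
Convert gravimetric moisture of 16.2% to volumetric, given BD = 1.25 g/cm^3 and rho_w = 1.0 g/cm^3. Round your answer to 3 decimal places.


Step 1: theta = (w / 100) * BD / rho_w
Step 2: theta = (16.2 / 100) * 1.25 / 1.0
Step 3: theta = 0.162 * 1.25
Step 4: theta = 0.203

0.203


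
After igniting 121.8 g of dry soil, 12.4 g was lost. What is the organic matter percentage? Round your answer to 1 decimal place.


Step 1: OM% = 100 * LOI / sample mass
Step 2: OM = 100 * 12.4 / 121.8
Step 3: OM = 10.2%

10.2


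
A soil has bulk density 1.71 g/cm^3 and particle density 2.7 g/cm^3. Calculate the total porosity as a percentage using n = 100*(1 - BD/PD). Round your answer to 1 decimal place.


Step 1: Formula: n = 100 * (1 - BD / PD)
Step 2: n = 100 * (1 - 1.71 / 2.7)
Step 3: n = 100 * (1 - 0.63333)
Step 4: n = 36.7%

36.7


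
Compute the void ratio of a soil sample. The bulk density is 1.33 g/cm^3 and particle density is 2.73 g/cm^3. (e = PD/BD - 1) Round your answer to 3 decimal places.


Step 1: e = PD / BD - 1
Step 2: e = 2.73 / 1.33 - 1
Step 3: e = 2.05263 - 1
Step 4: e = 1.053

1.053


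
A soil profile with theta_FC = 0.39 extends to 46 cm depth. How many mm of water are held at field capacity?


Step 1: Water (mm) = theta_FC * depth (cm) * 10
Step 2: Water = 0.39 * 46 * 10
Step 3: Water = 179.4 mm

179.4


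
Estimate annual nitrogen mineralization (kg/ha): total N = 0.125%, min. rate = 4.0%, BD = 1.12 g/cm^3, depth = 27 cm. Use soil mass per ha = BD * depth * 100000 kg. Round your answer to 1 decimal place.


Step 1: Soil mass per ha = BD * depth * 100000 = 1.12 * 27 * 100000 = 3024000 kg
Step 2: Total N pool = soil mass * N%/100 = 3024000 * 0.125/100 = 3780.0 kg/ha
Step 3: N mineralized = N pool * rate%/100 = 3780.0 * 4.0/100 = 151.2 kg/ha/yr

151.2


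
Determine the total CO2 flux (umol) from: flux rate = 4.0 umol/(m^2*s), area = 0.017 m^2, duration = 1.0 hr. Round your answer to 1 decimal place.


Step 1: Convert time to seconds: 1.0 hr * 3600 = 3600.0 s
Step 2: Total = flux * area * time_s
Step 3: Total = 4.0 * 0.017 * 3600.0
Step 4: Total = 244.8 umol

244.8


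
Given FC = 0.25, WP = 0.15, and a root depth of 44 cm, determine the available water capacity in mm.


Step 1: Available water = (FC - WP) * depth * 10
Step 2: AW = (0.25 - 0.15) * 44 * 10
Step 3: AW = 0.1 * 44 * 10
Step 4: AW = 44.0 mm

44.0


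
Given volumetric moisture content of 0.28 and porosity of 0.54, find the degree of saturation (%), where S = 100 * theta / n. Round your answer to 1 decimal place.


Step 1: S = 100 * theta_v / n
Step 2: S = 100 * 0.28 / 0.54
Step 3: S = 51.9%

51.9


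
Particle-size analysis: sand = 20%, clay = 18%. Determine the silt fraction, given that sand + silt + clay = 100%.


Step 1: sand + silt + clay = 100%
Step 2: silt = 100 - sand - clay
Step 3: silt = 100 - 20 - 18
Step 4: silt = 62%

62


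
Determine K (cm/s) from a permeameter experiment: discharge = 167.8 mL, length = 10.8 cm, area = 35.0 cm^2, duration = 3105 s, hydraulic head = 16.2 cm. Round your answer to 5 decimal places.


Step 1: K = Q * L / (A * t * h)
Step 2: Numerator = 167.8 * 10.8 = 1812.24
Step 3: Denominator = 35.0 * 3105 * 16.2 = 1760535.0
Step 4: K = 1812.24 / 1760535.0 = 0.00103 cm/s

0.00103


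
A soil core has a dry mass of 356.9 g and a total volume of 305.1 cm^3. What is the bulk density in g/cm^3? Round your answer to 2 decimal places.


Step 1: Identify the formula: BD = dry mass / volume
Step 2: Substitute values: BD = 356.9 / 305.1
Step 3: BD = 1.17 g/cm^3

1.17


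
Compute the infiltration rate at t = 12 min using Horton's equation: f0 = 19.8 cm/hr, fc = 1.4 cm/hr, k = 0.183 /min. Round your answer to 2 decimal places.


Step 1: f = fc + (f0 - fc) * exp(-k * t)
Step 2: exp(-0.183 * 12) = 0.111247
Step 3: f = 1.4 + (19.8 - 1.4) * 0.111247
Step 4: f = 1.4 + 18.4 * 0.111247
Step 5: f = 3.45 cm/hr

3.45


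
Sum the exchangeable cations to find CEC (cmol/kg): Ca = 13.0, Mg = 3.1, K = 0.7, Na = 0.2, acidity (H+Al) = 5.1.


Step 1: CEC = Ca + Mg + K + Na + (H+Al)
Step 2: CEC = 13.0 + 3.1 + 0.7 + 0.2 + 5.1
Step 3: CEC = 22.1 cmol/kg

22.1


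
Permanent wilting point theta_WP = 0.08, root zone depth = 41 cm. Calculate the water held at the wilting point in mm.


Step 1: Water (mm) = theta_WP * depth * 10
Step 2: Water = 0.08 * 41 * 10
Step 3: Water = 32.8 mm

32.8


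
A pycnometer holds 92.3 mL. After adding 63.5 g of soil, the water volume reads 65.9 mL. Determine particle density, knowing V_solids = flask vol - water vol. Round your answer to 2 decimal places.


Step 1: Volume of solids = flask volume - water volume with soil
Step 2: V_solids = 92.3 - 65.9 = 26.4 mL
Step 3: Particle density = mass / V_solids = 63.5 / 26.4 = 2.41 g/cm^3

2.41


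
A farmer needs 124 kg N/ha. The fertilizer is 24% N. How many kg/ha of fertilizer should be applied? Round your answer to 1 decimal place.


Step 1: Fertilizer rate = target N / (N content / 100)
Step 2: Rate = 124 / (24 / 100)
Step 3: Rate = 124 / 0.24
Step 4: Rate = 516.7 kg/ha

516.7


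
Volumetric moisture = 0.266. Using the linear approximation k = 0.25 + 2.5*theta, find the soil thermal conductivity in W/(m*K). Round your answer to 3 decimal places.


Step 1: k = 0.25 + 2.5 * theta
Step 2: k = 0.25 + 2.5 * 0.266
Step 3: k = 0.25 + 0.665
Step 4: k = 0.915 W/(m*K)

0.915


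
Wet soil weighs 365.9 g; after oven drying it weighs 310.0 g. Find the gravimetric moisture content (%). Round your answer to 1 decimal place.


Step 1: Water mass = wet - dry = 365.9 - 310.0 = 55.9 g
Step 2: w = 100 * water mass / dry mass
Step 3: w = 100 * 55.9 / 310.0 = 18.0%

18.0


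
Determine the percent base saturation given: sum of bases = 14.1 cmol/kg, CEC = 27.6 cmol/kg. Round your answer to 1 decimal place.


Step 1: BS = 100 * (sum of bases) / CEC
Step 2: BS = 100 * 14.1 / 27.6
Step 3: BS = 51.1%

51.1


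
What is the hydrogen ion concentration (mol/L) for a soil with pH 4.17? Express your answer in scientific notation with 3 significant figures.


Step 1: [H+] = 10^(-pH)
Step 2: [H+] = 10^(-4.17)
Step 3: [H+] = 6.76e-05 mol/L

6.76e-05


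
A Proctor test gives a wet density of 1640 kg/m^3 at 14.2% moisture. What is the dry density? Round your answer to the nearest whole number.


Step 1: Dry density = wet density / (1 + w/100)
Step 2: Dry density = 1640 / (1 + 14.2/100)
Step 3: Dry density = 1640 / 1.142
Step 4: Dry density = 1436 kg/m^3

1436


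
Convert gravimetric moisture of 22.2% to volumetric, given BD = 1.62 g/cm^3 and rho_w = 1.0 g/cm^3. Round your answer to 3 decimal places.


Step 1: theta = (w / 100) * BD / rho_w
Step 2: theta = (22.2 / 100) * 1.62 / 1.0
Step 3: theta = 0.222 * 1.62
Step 4: theta = 0.36

0.36


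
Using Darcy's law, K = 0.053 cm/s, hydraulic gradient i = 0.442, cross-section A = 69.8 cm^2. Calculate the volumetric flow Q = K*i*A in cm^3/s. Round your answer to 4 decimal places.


Step 1: Apply Darcy's law: Q = K * i * A
Step 2: Q = 0.053 * 0.442 * 69.8
Step 3: Q = 1.6351 cm^3/s

1.6351


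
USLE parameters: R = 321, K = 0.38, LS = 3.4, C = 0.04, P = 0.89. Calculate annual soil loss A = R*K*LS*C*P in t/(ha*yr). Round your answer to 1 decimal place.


Step 1: A = R * K * LS * C * P
Step 2: R * K = 321 * 0.38 = 121.98
Step 3: (R*K) * LS = 121.98 * 3.4 = 414.732
Step 4: * C * P = 414.732 * 0.04 * 0.89 = 14.8
Step 5: A = 14.8 t/(ha*yr)

14.8


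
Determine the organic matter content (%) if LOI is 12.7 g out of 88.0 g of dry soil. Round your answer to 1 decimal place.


Step 1: OM% = 100 * LOI / sample mass
Step 2: OM = 100 * 12.7 / 88.0
Step 3: OM = 14.4%

14.4


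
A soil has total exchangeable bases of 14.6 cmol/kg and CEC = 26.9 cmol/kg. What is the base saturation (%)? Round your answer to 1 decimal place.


Step 1: BS = 100 * (sum of bases) / CEC
Step 2: BS = 100 * 14.6 / 26.9
Step 3: BS = 54.3%

54.3


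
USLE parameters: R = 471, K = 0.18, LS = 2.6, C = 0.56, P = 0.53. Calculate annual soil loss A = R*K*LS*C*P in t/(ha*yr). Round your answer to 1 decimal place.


Step 1: A = R * K * LS * C * P
Step 2: R * K = 471 * 0.18 = 84.78
Step 3: (R*K) * LS = 84.78 * 2.6 = 220.428
Step 4: * C * P = 220.428 * 0.56 * 0.53 = 65.4
Step 5: A = 65.4 t/(ha*yr)

65.4


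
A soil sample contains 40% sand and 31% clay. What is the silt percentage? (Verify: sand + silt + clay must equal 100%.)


Step 1: sand + silt + clay = 100%
Step 2: silt = 100 - sand - clay
Step 3: silt = 100 - 40 - 31
Step 4: silt = 29%

29


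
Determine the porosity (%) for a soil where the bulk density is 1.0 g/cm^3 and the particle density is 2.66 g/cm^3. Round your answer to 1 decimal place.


Step 1: Formula: n = 100 * (1 - BD / PD)
Step 2: n = 100 * (1 - 1.0 / 2.66)
Step 3: n = 100 * (1 - 0.37594)
Step 4: n = 62.4%

62.4


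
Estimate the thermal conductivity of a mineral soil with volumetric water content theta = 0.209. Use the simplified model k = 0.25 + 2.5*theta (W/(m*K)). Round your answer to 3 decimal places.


Step 1: k = 0.25 + 2.5 * theta
Step 2: k = 0.25 + 2.5 * 0.209
Step 3: k = 0.25 + 0.523
Step 4: k = 0.773 W/(m*K)

0.773


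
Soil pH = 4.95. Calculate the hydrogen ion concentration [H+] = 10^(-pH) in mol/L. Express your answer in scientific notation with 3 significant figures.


Step 1: [H+] = 10^(-pH)
Step 2: [H+] = 10^(-4.95)
Step 3: [H+] = 1.12e-05 mol/L

1.12e-05


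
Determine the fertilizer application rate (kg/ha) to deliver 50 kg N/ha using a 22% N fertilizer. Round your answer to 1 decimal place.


Step 1: Fertilizer rate = target N / (N content / 100)
Step 2: Rate = 50 / (22 / 100)
Step 3: Rate = 50 / 0.22
Step 4: Rate = 227.3 kg/ha

227.3


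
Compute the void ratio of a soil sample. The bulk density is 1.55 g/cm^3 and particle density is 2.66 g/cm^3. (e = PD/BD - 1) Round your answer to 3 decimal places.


Step 1: e = PD / BD - 1
Step 2: e = 2.66 / 1.55 - 1
Step 3: e = 1.71613 - 1
Step 4: e = 0.716

0.716


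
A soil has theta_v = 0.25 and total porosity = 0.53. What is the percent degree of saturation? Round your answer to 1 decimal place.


Step 1: S = 100 * theta_v / n
Step 2: S = 100 * 0.25 / 0.53
Step 3: S = 47.2%

47.2


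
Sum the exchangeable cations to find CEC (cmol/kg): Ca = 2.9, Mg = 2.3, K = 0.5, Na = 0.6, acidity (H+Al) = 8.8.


Step 1: CEC = Ca + Mg + K + Na + (H+Al)
Step 2: CEC = 2.9 + 2.3 + 0.5 + 0.6 + 8.8
Step 3: CEC = 15.1 cmol/kg

15.1


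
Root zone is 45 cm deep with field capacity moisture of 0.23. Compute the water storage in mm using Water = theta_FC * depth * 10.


Step 1: Water (mm) = theta_FC * depth (cm) * 10
Step 2: Water = 0.23 * 45 * 10
Step 3: Water = 103.5 mm

103.5


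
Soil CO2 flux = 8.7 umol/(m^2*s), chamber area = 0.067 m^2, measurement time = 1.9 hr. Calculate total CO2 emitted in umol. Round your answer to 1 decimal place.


Step 1: Convert time to seconds: 1.9 hr * 3600 = 6840.0 s
Step 2: Total = flux * area * time_s
Step 3: Total = 8.7 * 0.067 * 6840.0
Step 4: Total = 3987.0 umol

3987.0


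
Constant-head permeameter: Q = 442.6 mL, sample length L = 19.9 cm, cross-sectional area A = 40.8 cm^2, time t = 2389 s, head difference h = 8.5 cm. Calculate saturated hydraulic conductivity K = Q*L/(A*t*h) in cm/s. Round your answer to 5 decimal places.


Step 1: K = Q * L / (A * t * h)
Step 2: Numerator = 442.6 * 19.9 = 8807.74
Step 3: Denominator = 40.8 * 2389 * 8.5 = 828505.2
Step 4: K = 8807.74 / 828505.2 = 0.01063 cm/s

0.01063


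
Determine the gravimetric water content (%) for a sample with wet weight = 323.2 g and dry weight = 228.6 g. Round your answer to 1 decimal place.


Step 1: Water mass = wet - dry = 323.2 - 228.6 = 94.6 g
Step 2: w = 100 * water mass / dry mass
Step 3: w = 100 * 94.6 / 228.6 = 41.4%

41.4


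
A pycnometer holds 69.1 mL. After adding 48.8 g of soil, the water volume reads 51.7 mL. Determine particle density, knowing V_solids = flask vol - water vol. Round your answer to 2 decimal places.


Step 1: Volume of solids = flask volume - water volume with soil
Step 2: V_solids = 69.1 - 51.7 = 17.4 mL
Step 3: Particle density = mass / V_solids = 48.8 / 17.4 = 2.8 g/cm^3

2.8


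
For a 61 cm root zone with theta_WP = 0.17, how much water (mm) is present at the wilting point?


Step 1: Water (mm) = theta_WP * depth * 10
Step 2: Water = 0.17 * 61 * 10
Step 3: Water = 103.7 mm

103.7


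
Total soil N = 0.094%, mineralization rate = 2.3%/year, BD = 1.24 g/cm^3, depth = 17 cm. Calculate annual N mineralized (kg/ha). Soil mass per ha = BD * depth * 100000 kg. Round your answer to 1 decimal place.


Step 1: Soil mass per ha = BD * depth * 100000 = 1.24 * 17 * 100000 = 2108000 kg
Step 2: Total N pool = soil mass * N%/100 = 2108000 * 0.094/100 = 1981.52 kg/ha
Step 3: N mineralized = N pool * rate%/100 = 1981.52 * 2.3/100 = 45.6 kg/ha/yr

45.6


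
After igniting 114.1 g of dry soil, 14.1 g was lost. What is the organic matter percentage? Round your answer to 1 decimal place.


Step 1: OM% = 100 * LOI / sample mass
Step 2: OM = 100 * 14.1 / 114.1
Step 3: OM = 12.4%

12.4


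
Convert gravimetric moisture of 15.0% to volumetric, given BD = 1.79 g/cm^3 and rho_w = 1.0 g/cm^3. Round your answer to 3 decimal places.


Step 1: theta = (w / 100) * BD / rho_w
Step 2: theta = (15.0 / 100) * 1.79 / 1.0
Step 3: theta = 0.15 * 1.79
Step 4: theta = 0.269

0.269


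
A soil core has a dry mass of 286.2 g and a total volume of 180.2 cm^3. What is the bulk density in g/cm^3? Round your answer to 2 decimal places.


Step 1: Identify the formula: BD = dry mass / volume
Step 2: Substitute values: BD = 286.2 / 180.2
Step 3: BD = 1.59 g/cm^3

1.59


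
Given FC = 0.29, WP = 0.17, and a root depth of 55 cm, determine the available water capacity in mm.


Step 1: Available water = (FC - WP) * depth * 10
Step 2: AW = (0.29 - 0.17) * 55 * 10
Step 3: AW = 0.12 * 55 * 10
Step 4: AW = 66.0 mm

66.0


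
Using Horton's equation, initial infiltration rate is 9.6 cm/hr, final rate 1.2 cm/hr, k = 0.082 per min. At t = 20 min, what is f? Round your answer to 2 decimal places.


Step 1: f = fc + (f0 - fc) * exp(-k * t)
Step 2: exp(-0.082 * 20) = 0.19398
Step 3: f = 1.2 + (9.6 - 1.2) * 0.19398
Step 4: f = 1.2 + 8.4 * 0.19398
Step 5: f = 2.83 cm/hr

2.83


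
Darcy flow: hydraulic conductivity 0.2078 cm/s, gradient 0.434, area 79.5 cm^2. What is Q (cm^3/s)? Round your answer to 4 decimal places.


Step 1: Apply Darcy's law: Q = K * i * A
Step 2: Q = 0.2078 * 0.434 * 79.5
Step 3: Q = 7.1697 cm^3/s

7.1697


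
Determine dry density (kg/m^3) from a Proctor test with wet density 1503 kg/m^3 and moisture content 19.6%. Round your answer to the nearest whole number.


Step 1: Dry density = wet density / (1 + w/100)
Step 2: Dry density = 1503 / (1 + 19.6/100)
Step 3: Dry density = 1503 / 1.196
Step 4: Dry density = 1257 kg/m^3

1257


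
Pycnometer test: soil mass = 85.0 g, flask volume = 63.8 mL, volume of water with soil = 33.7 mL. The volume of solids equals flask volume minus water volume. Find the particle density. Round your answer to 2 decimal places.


Step 1: Volume of solids = flask volume - water volume with soil
Step 2: V_solids = 63.8 - 33.7 = 30.1 mL
Step 3: Particle density = mass / V_solids = 85.0 / 30.1 = 2.82 g/cm^3

2.82


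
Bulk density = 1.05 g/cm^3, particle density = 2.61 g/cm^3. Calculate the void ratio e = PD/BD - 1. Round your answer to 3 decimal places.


Step 1: e = PD / BD - 1
Step 2: e = 2.61 / 1.05 - 1
Step 3: e = 2.48571 - 1
Step 4: e = 1.486

1.486


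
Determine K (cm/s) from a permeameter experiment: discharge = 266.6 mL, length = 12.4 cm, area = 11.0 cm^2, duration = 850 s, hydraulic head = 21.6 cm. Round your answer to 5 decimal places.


Step 1: K = Q * L / (A * t * h)
Step 2: Numerator = 266.6 * 12.4 = 3305.84
Step 3: Denominator = 11.0 * 850 * 21.6 = 201960.0
Step 4: K = 3305.84 / 201960.0 = 0.01637 cm/s

0.01637


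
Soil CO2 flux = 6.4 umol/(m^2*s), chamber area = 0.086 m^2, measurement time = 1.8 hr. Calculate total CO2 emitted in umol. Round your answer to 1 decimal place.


Step 1: Convert time to seconds: 1.8 hr * 3600 = 6480.0 s
Step 2: Total = flux * area * time_s
Step 3: Total = 6.4 * 0.086 * 6480.0
Step 4: Total = 3566.6 umol

3566.6


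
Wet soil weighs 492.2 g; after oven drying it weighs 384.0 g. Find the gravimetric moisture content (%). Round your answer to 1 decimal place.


Step 1: Water mass = wet - dry = 492.2 - 384.0 = 108.2 g
Step 2: w = 100 * water mass / dry mass
Step 3: w = 100 * 108.2 / 384.0 = 28.2%

28.2


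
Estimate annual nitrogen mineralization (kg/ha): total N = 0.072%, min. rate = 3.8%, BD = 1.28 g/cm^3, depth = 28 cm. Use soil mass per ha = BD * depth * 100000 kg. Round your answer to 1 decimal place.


Step 1: Soil mass per ha = BD * depth * 100000 = 1.28 * 28 * 100000 = 3584000 kg
Step 2: Total N pool = soil mass * N%/100 = 3584000 * 0.072/100 = 2580.48 kg/ha
Step 3: N mineralized = N pool * rate%/100 = 2580.48 * 3.8/100 = 98.1 kg/ha/yr

98.1


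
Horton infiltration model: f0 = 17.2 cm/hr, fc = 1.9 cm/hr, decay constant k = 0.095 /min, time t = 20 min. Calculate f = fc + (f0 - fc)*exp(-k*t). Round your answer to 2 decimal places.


Step 1: f = fc + (f0 - fc) * exp(-k * t)
Step 2: exp(-0.095 * 20) = 0.149569
Step 3: f = 1.9 + (17.2 - 1.9) * 0.149569
Step 4: f = 1.9 + 15.3 * 0.149569
Step 5: f = 4.19 cm/hr

4.19


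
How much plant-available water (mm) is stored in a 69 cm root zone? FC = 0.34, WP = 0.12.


Step 1: Available water = (FC - WP) * depth * 10
Step 2: AW = (0.34 - 0.12) * 69 * 10
Step 3: AW = 0.22 * 69 * 10
Step 4: AW = 151.8 mm

151.8


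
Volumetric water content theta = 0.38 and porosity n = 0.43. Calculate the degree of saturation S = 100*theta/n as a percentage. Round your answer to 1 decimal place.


Step 1: S = 100 * theta_v / n
Step 2: S = 100 * 0.38 / 0.43
Step 3: S = 88.4%

88.4


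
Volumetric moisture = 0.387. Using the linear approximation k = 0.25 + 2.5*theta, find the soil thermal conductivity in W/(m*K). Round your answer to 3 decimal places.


Step 1: k = 0.25 + 2.5 * theta
Step 2: k = 0.25 + 2.5 * 0.387
Step 3: k = 0.25 + 0.968
Step 4: k = 1.218 W/(m*K)

1.218


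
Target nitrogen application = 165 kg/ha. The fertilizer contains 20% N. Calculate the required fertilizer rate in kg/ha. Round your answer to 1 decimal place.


Step 1: Fertilizer rate = target N / (N content / 100)
Step 2: Rate = 165 / (20 / 100)
Step 3: Rate = 165 / 0.2
Step 4: Rate = 825.0 kg/ha

825.0


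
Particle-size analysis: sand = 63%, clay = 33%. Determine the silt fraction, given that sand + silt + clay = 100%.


Step 1: sand + silt + clay = 100%
Step 2: silt = 100 - sand - clay
Step 3: silt = 100 - 63 - 33
Step 4: silt = 4%

4


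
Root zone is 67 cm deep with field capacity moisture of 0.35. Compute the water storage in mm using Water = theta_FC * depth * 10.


Step 1: Water (mm) = theta_FC * depth (cm) * 10
Step 2: Water = 0.35 * 67 * 10
Step 3: Water = 234.5 mm

234.5


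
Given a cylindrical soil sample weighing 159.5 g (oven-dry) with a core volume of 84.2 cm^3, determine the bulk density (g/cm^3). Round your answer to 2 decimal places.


Step 1: Identify the formula: BD = dry mass / volume
Step 2: Substitute values: BD = 159.5 / 84.2
Step 3: BD = 1.89 g/cm^3

1.89


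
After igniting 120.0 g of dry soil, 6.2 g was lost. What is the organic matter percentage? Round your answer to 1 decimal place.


Step 1: OM% = 100 * LOI / sample mass
Step 2: OM = 100 * 6.2 / 120.0
Step 3: OM = 5.2%

5.2


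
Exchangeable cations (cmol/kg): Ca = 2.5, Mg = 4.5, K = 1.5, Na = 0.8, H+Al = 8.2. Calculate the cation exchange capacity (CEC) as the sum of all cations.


Step 1: CEC = Ca + Mg + K + Na + (H+Al)
Step 2: CEC = 2.5 + 4.5 + 1.5 + 0.8 + 8.2
Step 3: CEC = 17.5 cmol/kg

17.5


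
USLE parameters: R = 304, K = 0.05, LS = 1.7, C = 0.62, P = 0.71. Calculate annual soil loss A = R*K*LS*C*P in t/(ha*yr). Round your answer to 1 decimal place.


Step 1: A = R * K * LS * C * P
Step 2: R * K = 304 * 0.05 = 15.2
Step 3: (R*K) * LS = 15.2 * 1.7 = 25.84
Step 4: * C * P = 25.84 * 0.62 * 0.71 = 11.4
Step 5: A = 11.4 t/(ha*yr)

11.4


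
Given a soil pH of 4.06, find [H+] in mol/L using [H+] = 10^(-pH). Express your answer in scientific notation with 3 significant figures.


Step 1: [H+] = 10^(-pH)
Step 2: [H+] = 10^(-4.06)
Step 3: [H+] = 8.71e-05 mol/L

8.71e-05


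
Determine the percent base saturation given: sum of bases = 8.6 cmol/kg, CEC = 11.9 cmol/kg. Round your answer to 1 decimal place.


Step 1: BS = 100 * (sum of bases) / CEC
Step 2: BS = 100 * 8.6 / 11.9
Step 3: BS = 72.3%

72.3


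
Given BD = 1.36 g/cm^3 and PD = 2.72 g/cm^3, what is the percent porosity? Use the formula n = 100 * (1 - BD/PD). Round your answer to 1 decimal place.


Step 1: Formula: n = 100 * (1 - BD / PD)
Step 2: n = 100 * (1 - 1.36 / 2.72)
Step 3: n = 100 * (1 - 0.5)
Step 4: n = 50.0%

50.0


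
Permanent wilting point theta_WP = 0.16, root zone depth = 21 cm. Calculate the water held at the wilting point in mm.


Step 1: Water (mm) = theta_WP * depth * 10
Step 2: Water = 0.16 * 21 * 10
Step 3: Water = 33.6 mm

33.6


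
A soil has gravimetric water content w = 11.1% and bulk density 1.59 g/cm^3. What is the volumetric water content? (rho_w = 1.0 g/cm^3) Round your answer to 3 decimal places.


Step 1: theta = (w / 100) * BD / rho_w
Step 2: theta = (11.1 / 100) * 1.59 / 1.0
Step 3: theta = 0.111 * 1.59
Step 4: theta = 0.176

0.176


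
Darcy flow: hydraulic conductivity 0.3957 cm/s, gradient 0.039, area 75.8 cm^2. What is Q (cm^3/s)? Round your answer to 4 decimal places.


Step 1: Apply Darcy's law: Q = K * i * A
Step 2: Q = 0.3957 * 0.039 * 75.8
Step 3: Q = 1.1698 cm^3/s

1.1698


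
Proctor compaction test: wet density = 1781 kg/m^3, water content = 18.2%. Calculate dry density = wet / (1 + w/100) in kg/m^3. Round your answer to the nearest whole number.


Step 1: Dry density = wet density / (1 + w/100)
Step 2: Dry density = 1781 / (1 + 18.2/100)
Step 3: Dry density = 1781 / 1.182
Step 4: Dry density = 1507 kg/m^3

1507


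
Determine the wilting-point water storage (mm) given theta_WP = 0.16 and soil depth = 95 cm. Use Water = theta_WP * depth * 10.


Step 1: Water (mm) = theta_WP * depth * 10
Step 2: Water = 0.16 * 95 * 10
Step 3: Water = 152.0 mm

152.0


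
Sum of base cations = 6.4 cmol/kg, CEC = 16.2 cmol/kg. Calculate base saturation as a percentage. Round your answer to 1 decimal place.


Step 1: BS = 100 * (sum of bases) / CEC
Step 2: BS = 100 * 6.4 / 16.2
Step 3: BS = 39.5%

39.5


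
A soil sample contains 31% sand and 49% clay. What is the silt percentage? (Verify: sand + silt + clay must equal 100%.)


Step 1: sand + silt + clay = 100%
Step 2: silt = 100 - sand - clay
Step 3: silt = 100 - 31 - 49
Step 4: silt = 20%

20


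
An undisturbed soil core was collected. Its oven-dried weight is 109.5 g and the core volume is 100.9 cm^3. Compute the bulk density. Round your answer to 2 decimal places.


Step 1: Identify the formula: BD = dry mass / volume
Step 2: Substitute values: BD = 109.5 / 100.9
Step 3: BD = 1.09 g/cm^3

1.09


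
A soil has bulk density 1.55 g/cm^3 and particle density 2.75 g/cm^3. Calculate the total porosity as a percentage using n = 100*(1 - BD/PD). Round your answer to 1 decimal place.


Step 1: Formula: n = 100 * (1 - BD / PD)
Step 2: n = 100 * (1 - 1.55 / 2.75)
Step 3: n = 100 * (1 - 0.56364)
Step 4: n = 43.6%

43.6


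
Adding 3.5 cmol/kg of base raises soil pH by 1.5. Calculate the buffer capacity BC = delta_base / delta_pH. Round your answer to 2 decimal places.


Step 1: BC = change in base / change in pH
Step 2: BC = 3.5 / 1.5
Step 3: BC = 2.33 cmol/(kg*pH unit)

2.33
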